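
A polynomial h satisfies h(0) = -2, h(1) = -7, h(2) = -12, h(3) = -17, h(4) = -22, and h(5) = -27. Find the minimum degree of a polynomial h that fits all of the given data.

Forward differences of the values at u = 0, 1, 2, 3, 4, 5:
  h  : -2  -7  -12  -17  -22  -27
  Δ  : -5  -5  -5  -5  -5
  Δ^2: 0  0  0  0
  Δ^3: 0  0  0
  Δ^4: 0  0
  Δ^5: 0
The first differences are constant (-5) and nonzero, while all higher differences vanish, so the minimal degree is 1.

1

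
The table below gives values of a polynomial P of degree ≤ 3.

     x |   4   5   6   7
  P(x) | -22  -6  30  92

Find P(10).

494

Write P(x) = ax^3 + bx^2 + cx + d. Substituting each data point gives a linear system:
  64a + 16b + 4c + d = -22
  125a + 25b + 5c + d = -6
  216a + 36b + 6c + d = 30
  343a + 49b + 7c + d = 92
Solving the system yields a = 1, b = -5, c = 0, d = -6.
So P(x) = x³ - 5x² - 6.
Then P(10) = 494.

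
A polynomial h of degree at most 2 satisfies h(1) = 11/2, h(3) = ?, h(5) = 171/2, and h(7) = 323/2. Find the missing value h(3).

67/2

The 3 known points determine the degree-2 polynomial uniquely.
Write h(n) = an^2 + bn + c. Substituting each data point gives a linear system:
  a + b + c = 11/2
  25a + 5b + c = 171/2
  49a + 7b + c = 323/2
Solving the system yields a = 3, b = 2, c = 1/2.
So h(n) = 3n^2 + 2n + 1/2.
Then h(3) = 67/2.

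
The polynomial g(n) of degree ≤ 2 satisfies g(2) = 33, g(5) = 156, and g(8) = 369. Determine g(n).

g(n) = 5n^2 + 6n + 1

Write g(n) = an^2 + bn + c. Substituting each data point gives a linear system:
  4a + 2b + c = 33
  25a + 5b + c = 156
  64a + 8b + c = 369
Solving the system yields a = 5, b = 6, c = 1.
So g(n) = 5n² + 6n + 1.
Check: g(2) = 33. ✓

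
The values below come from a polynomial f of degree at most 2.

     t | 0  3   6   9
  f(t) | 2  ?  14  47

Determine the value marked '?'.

The 3 known points determine the degree-2 polynomial uniquely.
Write f(t) = at^2 + bt + c. Substituting each data point gives a linear system:
  c = 2
  36a + 6b + c = 14
  81a + 9b + c = 47
Solving the system yields a = 1, b = -4, c = 2.
So f(t) = t² - 4t + 2.
Then f(3) = -1.

-1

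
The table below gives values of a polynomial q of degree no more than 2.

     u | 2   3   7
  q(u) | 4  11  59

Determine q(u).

Using the Lagrange interpolation formula with nodes 2, 3, 7:
  L_0(u) = (u - 3)(u - 7) / 5
  L_1(u) = (u - 2)(u - 7) / -4
  L_2(u) = (u - 2)(u - 3) / 20
Then q(u) = 4·L_0(u) + 11·L_1(u) + 59·L_2(u).
Expanding and collecting terms gives q(u) = u^2 + 2u - 4.
Check: q(3) = 11. ✓

q(u) = u^2 + 2u - 4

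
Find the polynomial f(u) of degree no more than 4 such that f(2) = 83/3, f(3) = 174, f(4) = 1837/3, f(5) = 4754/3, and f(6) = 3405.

Using the Lagrange interpolation formula with nodes 2, 3, 4, 5, 6:
  L_0(u) = (u - 3)(u - 4)(u - 5)(u - 6) / 24
  L_1(u) = (u - 2)(u - 4)(u - 5)(u - 6) / -6
  L_2(u) = (u - 2)(u - 3)(u - 5)(u - 6) / 4
  L_3(u) = (u - 2)(u - 3)(u - 4)(u - 6) / -6
  L_4(u) = (u - 2)(u - 3)(u - 4)(u - 5) / 24
Then f(u) = 83/3·L_0(u) + 174·L_1(u) + 1837/3·L_2(u) + 4754/3·L_3(u) + 3405·L_4(u).
Expanding and collecting terms gives f(u) = 3u^4 - (5/3)u^3 - 4u^2 + 3u + 3.
Check: f(3) = 174. ✓

f(u) = 3u^4 - (5/3)u^3 - 4u^2 + 3u + 3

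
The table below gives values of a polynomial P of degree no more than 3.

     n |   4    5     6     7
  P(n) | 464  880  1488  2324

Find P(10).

Forward differences of the values at n = 4, 5, 6, 7:
  P  : 464  880  1488  2324
  Δ  : 416  608  836
  Δ^2: 192  228
  Δ^3: 36
The third differences are constant, confirming degree 3.
Interpolating (Newton forward form) and evaluating at n = 10 gives P(10) = 6560.

6560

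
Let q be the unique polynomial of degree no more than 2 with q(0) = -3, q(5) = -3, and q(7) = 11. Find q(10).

Write q(x) = ax^2 + bx + c. Substituting each data point gives a linear system:
  c = -3
  25a + 5b + c = -3
  49a + 7b + c = 11
Solving the system yields a = 1, b = -5, c = -3.
So q(x) = x² - 5x - 3.
Then q(10) = 47.

47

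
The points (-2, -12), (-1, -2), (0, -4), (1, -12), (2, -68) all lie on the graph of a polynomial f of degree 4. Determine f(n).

Write f(n) = an^4 + bn^3 + cn^2 + dn + e. Substituting each data point gives a linear system:
  16a - 8b + 4c - 2d + e = -12
  a - b + c - d + e = -2
  e = -4
  a + b + c + d + e = -12
  16a + 8b + 4c + 2d + e = -68
Solving the system yields a = -2, b = -3, c = -1, d = -2, e = -4.
So f(n) = -2n^4 - 3n^3 - n^2 - 2n - 4.
Check: f(0) = -4. ✓

f(n) = -2n^4 - 3n^3 - n^2 - 2n - 4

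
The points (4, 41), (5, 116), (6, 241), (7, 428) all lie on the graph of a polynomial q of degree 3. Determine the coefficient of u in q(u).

Write q(u) = au^3 + bu^2 + cu + d. Substituting each data point gives a linear system:
  64a + 16b + 4c + d = 41
  125a + 25b + 5c + d = 116
  216a + 36b + 6c + d = 241
  343a + 49b + 7c + d = 428
Solving the system yields a = 2, b = -5, c = -2, d = 1.
So q(u) = 2u^3 - 5u^2 - 2u + 1.
The coefficient of u is -2.

-2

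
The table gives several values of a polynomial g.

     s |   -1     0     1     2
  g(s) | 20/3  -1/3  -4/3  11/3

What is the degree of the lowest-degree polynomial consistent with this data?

Forward differences of the values at s = -1, 0, 1, 2:
  g  : 20/3  -1/3  -4/3  11/3
  Δ  : -7  -1  5
  Δ^2: 6  6
  Δ^3: 0
The second differences are constant (6) and nonzero, while all higher differences vanish, so the minimal degree is 2.

2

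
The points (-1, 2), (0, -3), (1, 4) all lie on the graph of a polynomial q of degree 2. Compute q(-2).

19

Write q(t) = at^2 + bt + c. Substituting each data point gives a linear system:
  a - b + c = 2
  c = -3
  a + b + c = 4
Solving the system yields a = 6, b = 1, c = -3.
So q(t) = 6t² + t - 3.
Then q(-2) = 19.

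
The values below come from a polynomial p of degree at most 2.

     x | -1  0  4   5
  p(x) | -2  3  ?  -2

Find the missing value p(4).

3

The 3 known points determine the degree-2 polynomial uniquely.
Write p(x) = ax^2 + bx + c. Substituting each data point gives a linear system:
  a - b + c = -2
  c = 3
  25a + 5b + c = -2
Solving the system yields a = -1, b = 4, c = 3.
So p(x) = -x² + 4x + 3.
Then p(4) = 3.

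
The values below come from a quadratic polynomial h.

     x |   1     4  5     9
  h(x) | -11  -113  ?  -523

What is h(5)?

-171

The 3 known points determine the degree-2 polynomial uniquely.
Write h(x) = ax^2 + bx + c. Substituting each data point gives a linear system:
  a + b + c = -11
  16a + 4b + c = -113
  81a + 9b + c = -523
Solving the system yields a = -6, b = -4, c = -1.
So h(x) = -6x^2 - 4x - 1.
Then h(5) = -171.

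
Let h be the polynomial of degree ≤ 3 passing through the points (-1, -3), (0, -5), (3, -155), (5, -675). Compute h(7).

-1811

Write h(u) = au^3 + bu^2 + cu + d. Substituting each data point gives a linear system:
  -a + b - c + d = -3
  d = -5
  27a + 9b + 3c + d = -155
  125a + 25b + 5c + d = -675
Solving the system yields a = -5, b = -2, c = 1, d = -5.
So h(u) = -5u^3 - 2u^2 + u - 5.
Then h(7) = -1811.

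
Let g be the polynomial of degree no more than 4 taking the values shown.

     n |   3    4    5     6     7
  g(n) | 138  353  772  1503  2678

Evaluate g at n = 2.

Forward differences of the values at n = 3, 4, 5, 6, 7:
  g  : 138  353  772  1503  2678
  Δ  : 215  419  731  1175
  Δ^2: 204  312  444
  Δ^3: 108  132
  Δ^4: 24
The fourth differences are constant, confirming degree 4.
Interpolating (Newton forward form) and evaluating at n = 2 gives g(2) = 43.

43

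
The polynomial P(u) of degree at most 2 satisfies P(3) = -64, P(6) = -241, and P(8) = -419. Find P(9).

Write P(u) = au^2 + bu + c. Substituting each data point gives a linear system:
  9a + 3b + c = -64
  36a + 6b + c = -241
  64a + 8b + c = -419
Solving the system yields a = -6, b = -5, c = 5.
So P(u) = -6u^2 - 5u + 5.
Then P(9) = -526.

-526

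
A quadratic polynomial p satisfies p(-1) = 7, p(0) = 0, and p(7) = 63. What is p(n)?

Write p(n) = an^2 + bn + c. Substituting each data point gives a linear system:
  a - b + c = 7
  c = 0
  49a + 7b + c = 63
Solving the system yields a = 2, b = -5, c = 0.
So p(n) = 2n^2 - 5n.
Check: p(0) = 0. ✓

p(n) = 2n^2 - 5n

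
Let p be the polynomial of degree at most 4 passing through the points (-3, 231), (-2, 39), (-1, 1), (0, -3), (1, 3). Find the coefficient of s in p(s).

Write p(s) = as^4 + bs^3 + cs^2 + ds + e. Substituting each data point gives a linear system:
  81a - 27b + 9c - 3d + e = 231
  16a - 8b + 4c - 2d + e = 39
  a - b + c - d + e = 1
  e = -3
  a + b + c + d + e = 3
Solving the system yields a = 4, b = 4, c = 1, d = -3, e = -3.
So p(s) = 4s^4 + 4s^3 + s^2 - 3s - 3.
The coefficient of s is -3.

-3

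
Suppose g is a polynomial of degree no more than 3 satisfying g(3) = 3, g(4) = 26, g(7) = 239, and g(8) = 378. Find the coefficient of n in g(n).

0

Write g(n) = an^3 + bn^2 + cn + d. Substituting each data point gives a linear system:
  27a + 9b + 3c + d = 3
  64a + 16b + 4c + d = 26
  343a + 49b + 7c + d = 239
  512a + 64b + 8c + d = 378
Solving the system yields a = 1, b = -2, c = 0, d = -6.
So g(n) = n^3 - 2n^2 - 6.
The coefficient of n is 0.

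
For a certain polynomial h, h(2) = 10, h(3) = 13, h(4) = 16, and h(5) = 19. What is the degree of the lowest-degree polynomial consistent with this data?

1

Forward differences of the values at x = 2, 3, 4, 5:
  h  : 10  13  16  19
  Δ  : 3  3  3
  Δ^2: 0  0
  Δ^3: 0
The first differences are constant (3) and nonzero, while all higher differences vanish, so the minimal degree is 1.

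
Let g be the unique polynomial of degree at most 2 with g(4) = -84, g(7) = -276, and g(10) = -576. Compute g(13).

-984

Using the Lagrange interpolation formula with nodes 4, 7, 10:
  L_0(t) = (t - 7)(t - 10) / 18
  L_1(t) = (t - 4)(t - 10) / -9
  L_2(t) = (t - 4)(t - 7) / 18
Then g(t) = -84·L_0(t) - 276·L_1(t) - 576·L_2(t).
Expanding and collecting terms gives g(t) = -6t² + 2t + 4.
Evaluating at t = 13: g(13) = -984.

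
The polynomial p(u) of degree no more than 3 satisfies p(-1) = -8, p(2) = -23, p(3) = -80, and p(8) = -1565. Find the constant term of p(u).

Write p(u) = au^3 + bu^2 + cu + d. Substituting each data point gives a linear system:
  -a + b - c + d = -8
  8a + 4b + 2c + d = -23
  27a + 9b + 3c + d = -80
  512a + 64b + 8c + d = -1565
Solving the system yields a = -3, b = -1, c = 5, d = -5.
So p(u) = -3u^3 - u^2 + 5u - 5.
The constant term is -5.

-5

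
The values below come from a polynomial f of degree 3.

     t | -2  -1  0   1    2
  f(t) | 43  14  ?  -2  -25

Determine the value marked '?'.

5

On equispaced nodes a degree-3 polynomial has vanishing fourth forward difference, so
  f(-2) - 4·f(-1) + 6·f(0) - 4·f(1) + f(2) = 0.
Substituting the known values and solving for f(0):
  6·f(0) = 30
  f(0) = 5.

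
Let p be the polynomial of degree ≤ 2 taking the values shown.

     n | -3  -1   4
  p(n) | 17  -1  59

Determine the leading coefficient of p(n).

Write p(n) = an^2 + bn + c. Substituting each data point gives a linear system:
  9a - 3b + c = 17
  a - b + c = -1
  16a + 4b + c = 59
Solving the system yields a = 3, b = 3, c = -1.
So p(n) = 3n^2 + 3n - 1.
The leading coefficient is 3.

3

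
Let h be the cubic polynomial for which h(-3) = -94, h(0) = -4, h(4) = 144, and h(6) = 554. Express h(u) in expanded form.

h(u) = 3u^3 - 2u^2 - 3u - 4

Using the Lagrange interpolation formula with nodes -3, 0, 4, 6:
  L_0(u) = u(u - 4)(u - 6) / -189
  L_1(u) = (u + 3)(u - 4)(u - 6) / 72
  L_2(u) = (u + 3)u(u - 6) / -56
  L_3(u) = (u + 3)u(u - 4) / 108
Then h(u) = -94·L_0(u) - 4·L_1(u) + 144·L_2(u) + 554·L_3(u).
Expanding and collecting terms gives h(u) = 3u^3 - 2u^2 - 3u - 4.
Check: h(6) = 554. ✓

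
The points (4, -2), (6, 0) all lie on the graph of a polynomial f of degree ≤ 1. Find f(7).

1

Write f(t) = at + b. Substituting each data point gives a linear system:
  4a + b = -2
  6a + b = 0
Solving the system yields a = 1, b = -6.
So f(t) = t - 6.
Then f(7) = 1.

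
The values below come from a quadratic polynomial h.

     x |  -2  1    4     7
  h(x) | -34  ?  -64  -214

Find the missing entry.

-4

The 3 known points determine the degree-2 polynomial uniquely.
Write h(x) = ax^2 + bx + c. Substituting each data point gives a linear system:
  4a - 2b + c = -34
  16a + 4b + c = -64
  49a + 7b + c = -214
Solving the system yields a = -5, b = 5, c = -4.
So h(x) = -5x^2 + 5x - 4.
Then h(1) = -4.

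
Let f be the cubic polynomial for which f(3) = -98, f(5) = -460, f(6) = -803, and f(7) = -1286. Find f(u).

Write f(u) = au^3 + bu^2 + cu + d. Substituting each data point gives a linear system:
  27a + 9b + 3c + d = -98
  125a + 25b + 5c + d = -460
  216a + 36b + 6c + d = -803
  343a + 49b + 7c + d = -1286
Solving the system yields a = -4, b = 2, c = -1, d = -5.
So f(u) = -4u^3 + 2u^2 - u - 5.
Check: f(3) = -98. ✓

f(u) = -4u^3 + 2u^2 - u - 5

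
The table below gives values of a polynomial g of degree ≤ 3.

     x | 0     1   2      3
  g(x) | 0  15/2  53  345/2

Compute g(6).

1335

Forward differences of the values at x = 0, 1, 2, 3:
  g  : 0  15/2  53  345/2
  Δ  : 15/2  91/2  239/2
  Δ^2: 38  74
  Δ^3: 36
The third differences are constant, confirming degree 3.
Interpolating (Newton forward form) and evaluating at x = 6 gives g(6) = 1335.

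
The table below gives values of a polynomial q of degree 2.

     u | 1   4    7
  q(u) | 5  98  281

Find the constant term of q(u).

-6

Write q(u) = au^2 + bu + c. Substituting each data point gives a linear system:
  a + b + c = 5
  16a + 4b + c = 98
  49a + 7b + c = 281
Solving the system yields a = 5, b = 6, c = -6.
So q(u) = 5u² + 6u - 6.
The constant term is -6.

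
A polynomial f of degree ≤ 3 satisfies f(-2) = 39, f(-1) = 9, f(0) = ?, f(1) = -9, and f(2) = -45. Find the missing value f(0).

On equispaced nodes a degree-3 polynomial has vanishing fourth forward difference, so
  f(-2) - 4·f(-1) + 6·f(0) - 4·f(1) + f(2) = 0.
Substituting the known values and solving for f(0):
  6·f(0) = 6
  f(0) = 1.

1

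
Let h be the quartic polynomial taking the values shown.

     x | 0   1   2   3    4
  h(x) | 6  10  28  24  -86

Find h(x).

h(x) = -2x^4 + 6x^3 + 3x^2 - 3x + 6

Write h(x) = ax^4 + bx^3 + cx^2 + dx + e. Substituting each data point gives a linear system:
  e = 6
  a + b + c + d + e = 10
  16a + 8b + 4c + 2d + e = 28
  81a + 27b + 9c + 3d + e = 24
  256a + 64b + 16c + 4d + e = -86
Solving the system yields a = -2, b = 6, c = 3, d = -3, e = 6.
So h(x) = -2x⁴ + 6x³ + 3x² - 3x + 6.
Check: h(4) = -86. ✓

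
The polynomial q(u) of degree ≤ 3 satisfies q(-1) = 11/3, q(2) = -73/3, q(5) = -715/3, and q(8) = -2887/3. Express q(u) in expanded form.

Write q(u) = au^3 + bu^2 + cu + d. Substituting each data point gives a linear system:
  -a + b - c + d = 11/3
  8a + 4b + 2c + d = -73/3
  125a + 25b + 5c + d = -715/3
  512a + 64b + 8c + d = -2887/3
Solving the system yields a = -2, b = 5/3, c = -5, d = -5.
So q(u) = -2u³ + (5/3)u² - 5u - 5.
Check: q(2) = -73/3. ✓

q(u) = -2u^3 + (5/3)u^2 - 5u - 5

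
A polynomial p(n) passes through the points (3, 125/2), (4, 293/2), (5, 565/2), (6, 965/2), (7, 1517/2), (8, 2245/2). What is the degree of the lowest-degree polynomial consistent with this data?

Forward differences of the values at n = 3, 4, 5, 6, 7, 8:
  p  : 125/2  293/2  565/2  965/2  1517/2  2245/2
  Δ  : 84  136  200  276  364
  Δ^2: 52  64  76  88
  Δ^3: 12  12  12
  Δ^4: 0  0
  Δ^5: 0
The third differences are constant (12) and nonzero, while all higher differences vanish, so the minimal degree is 3.

3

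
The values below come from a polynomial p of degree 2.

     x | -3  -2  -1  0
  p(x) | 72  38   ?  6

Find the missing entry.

The 3 known points determine the degree-2 polynomial uniquely.
Write p(x) = ax^2 + bx + c. Substituting each data point gives a linear system:
  9a - 3b + c = 72
  4a - 2b + c = 38
  c = 6
Solving the system yields a = 6, b = -4, c = 6.
So p(x) = 6x² - 4x + 6.
Then p(-1) = 16.

16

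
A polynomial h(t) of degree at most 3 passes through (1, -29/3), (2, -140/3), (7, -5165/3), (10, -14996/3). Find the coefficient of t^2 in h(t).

1/3

Write h(t) = at^3 + bt^2 + ct + d. Substituting each data point gives a linear system:
  a + b + c + d = -29/3
  8a + 4b + 2c + d = -140/3
  343a + 49b + 7c + d = -5165/3
  1000a + 100b + 10c + d = -14996/3
Solving the system yields a = -5, b = 1/3, c = -3, d = -2.
So h(t) = -5t^3 + (1/3)t^2 - 3t - 2.
The coefficient of t^2 is 1/3.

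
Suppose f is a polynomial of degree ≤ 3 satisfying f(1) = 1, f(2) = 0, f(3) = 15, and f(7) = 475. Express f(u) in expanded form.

f(u) = 2u^3 - 4u^2 - 3u + 6

Using the Lagrange interpolation formula with nodes 1, 2, 3, 7:
  L_0(u) = (u - 2)(u - 3)(u - 7) / -12
  L_1(u) = (u - 1)(u - 3)(u - 7) / 5
  L_2(u) = (u - 1)(u - 2)(u - 7) / -8
  L_3(u) = (u - 1)(u - 2)(u - 3) / 120
Then f(u) = 1·L_0(u) + 0·L_1(u) + 15·L_2(u) + 475·L_3(u).
Expanding and collecting terms gives f(u) = 2u^3 - 4u^2 - 3u + 6.
Check: f(3) = 15. ✓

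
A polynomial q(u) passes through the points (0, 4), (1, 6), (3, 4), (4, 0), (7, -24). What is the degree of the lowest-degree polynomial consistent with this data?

2

Divided differences on the nodes 0, 1, 3, 4, 7:
  order 0: 4  6  4  0  -24
  order 1: 2  -1  -4  -8
  order 2: -1  -1  -1
  order 3: 0  0
  order 4: 0
The order-2 divided differences are all -1 (nonzero) and every higher order vanishes, so the data lies on a polynomial of degree exactly 2.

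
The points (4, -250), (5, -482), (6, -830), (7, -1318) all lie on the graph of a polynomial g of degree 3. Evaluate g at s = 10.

Write g(s) = as^3 + bs^2 + cs + d. Substituting each data point gives a linear system:
  64a + 16b + 4c + d = -250
  125a + 25b + 5c + d = -482
  216a + 36b + 6c + d = -830
  343a + 49b + 7c + d = -1318
Solving the system yields a = -4, b = 2, c = -6, d = -2.
So g(s) = -4s^3 + 2s^2 - 6s - 2.
Then g(10) = -3862.

-3862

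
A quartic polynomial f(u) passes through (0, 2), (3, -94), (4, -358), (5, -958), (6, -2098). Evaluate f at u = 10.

Write f(u) = au^4 + bu^3 + cu^2 + du + e. Substituting each data point gives a linear system:
  e = 2
  81a + 27b + 9c + 3d + e = -94
  256a + 64b + 16c + 4d + e = -358
  625a + 125b + 25c + 5d + e = -958
  1296a + 216b + 36c + 6d + e = -2098
Solving the system yields a = -2, b = 2, c = 2, d = -2, e = 2.
So f(u) = -2u^4 + 2u^3 + 2u^2 - 2u + 2.
Then f(10) = -17818.

-17818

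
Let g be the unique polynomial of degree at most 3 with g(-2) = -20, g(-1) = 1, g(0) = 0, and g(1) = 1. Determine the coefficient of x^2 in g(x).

Write g(x) = ax^3 + bx^2 + cx + d. Substituting each data point gives a linear system:
  -8a + 4b - 2c + d = -20
  -a + b - c + d = 1
  d = 0
  a + b + c + d = 1
Solving the system yields a = 4, b = 1, c = -4, d = 0.
So g(x) = 4x^3 + x^2 - 4x.
The coefficient of x^2 is 1.

1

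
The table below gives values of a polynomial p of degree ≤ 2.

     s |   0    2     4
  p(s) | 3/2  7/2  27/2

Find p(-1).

7/2

Forward differences of the values at s = 0, 2, 4:
  p  : 3/2  7/2  27/2
  Δ  : 2  10
  Δ^2: 8
The second differences are constant, confirming degree 2.
Interpolating (Newton forward form) and evaluating at s = -1 gives p(-1) = 7/2.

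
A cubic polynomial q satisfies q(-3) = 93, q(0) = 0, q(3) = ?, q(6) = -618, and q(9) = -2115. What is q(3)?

On equispaced nodes a degree-3 polynomial has vanishing fourth forward difference, so
  q(-3) - 4·q(0) + 6·q(3) - 4·q(6) + q(9) = 0.
Substituting the known values and solving for q(3):
  6·q(3) = -450
  q(3) = -75.

-75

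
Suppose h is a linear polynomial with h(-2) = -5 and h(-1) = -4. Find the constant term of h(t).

-3

Write h(t) = at + b. Substituting each data point gives a linear system:
  -2a + b = -5
  -a + b = -4
Solving the system yields a = 1, b = -3.
So h(t) = t - 3.
The constant term is -3.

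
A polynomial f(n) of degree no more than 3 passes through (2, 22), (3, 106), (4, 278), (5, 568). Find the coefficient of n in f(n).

-6

Write f(n) = an^3 + bn^2 + cn + d. Substituting each data point gives a linear system:
  8a + 4b + 2c + d = 22
  27a + 9b + 3c + d = 106
  64a + 16b + 4c + d = 278
  125a + 25b + 5c + d = 568
Solving the system yields a = 5, b = -1, c = -6, d = -2.
So f(n) = 5n^3 - n^2 - 6n - 2.
The coefficient of n is -6.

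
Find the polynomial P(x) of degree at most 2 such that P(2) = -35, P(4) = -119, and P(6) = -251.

P(x) = -6x^2 - 6x + 1

Write P(x) = ax^2 + bx + c. Substituting each data point gives a linear system:
  4a + 2b + c = -35
  16a + 4b + c = -119
  36a + 6b + c = -251
Solving the system yields a = -6, b = -6, c = 1.
So P(x) = -6x^2 - 6x + 1.
Check: P(4) = -119. ✓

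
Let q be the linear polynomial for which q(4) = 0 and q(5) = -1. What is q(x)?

q(x) = -x + 4

Write q(x) = ax + b. Substituting each data point gives a linear system:
  4a + b = 0
  5a + b = -1
Solving the system yields a = -1, b = 4.
So q(x) = -x + 4.
Check: q(4) = 0. ✓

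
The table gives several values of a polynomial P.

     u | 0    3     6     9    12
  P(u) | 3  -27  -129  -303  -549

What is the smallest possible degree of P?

Forward differences of the values at u = 0, 3, 6, 9, 12:
  P  : 3  -27  -129  -303  -549
  Δ  : -30  -102  -174  -246
  Δ^2: -72  -72  -72
  Δ^3: 0  0
  Δ^4: 0
The second differences are constant (-72) and nonzero, while all higher differences vanish, so the minimal degree is 2.

2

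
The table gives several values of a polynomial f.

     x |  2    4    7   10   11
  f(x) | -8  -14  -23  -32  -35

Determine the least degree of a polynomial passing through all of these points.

1

Divided differences on the nodes 2, 4, 7, 10, 11:
  order 0: -8  -14  -23  -32  -35
  order 1: -3  -3  -3  -3
  order 2: 0  0  0
  order 3: 0  0
  order 4: 0
The order-1 divided differences are all -3 (nonzero) and every higher order vanishes, so the data lies on a polynomial of degree exactly 1.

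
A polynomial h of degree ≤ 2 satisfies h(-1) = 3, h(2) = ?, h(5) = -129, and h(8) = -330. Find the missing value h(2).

-18

The 3 known points determine the degree-2 polynomial uniquely.
Write h(u) = au^2 + bu + c. Substituting each data point gives a linear system:
  a - b + c = 3
  25a + 5b + c = -129
  64a + 8b + c = -330
Solving the system yields a = -5, b = -2, c = 6.
So h(u) = -5u^2 - 2u + 6.
Then h(2) = -18.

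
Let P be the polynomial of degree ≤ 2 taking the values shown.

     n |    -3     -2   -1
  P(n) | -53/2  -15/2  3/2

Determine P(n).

Using the Lagrange interpolation formula with nodes -3, -2, -1:
  L_0(n) = (n + 2)(n + 1) / 2
  L_1(n) = (n + 3)(n + 1) / -1
  L_2(n) = (n + 3)(n + 2) / 2
Then P(n) = -53/2·L_0(n) - 15/2·L_1(n) + 3/2·L_2(n).
Expanding and collecting terms gives P(n) = -5n^2 - 6n + 1/2.
Check: P(-3) = -53/2. ✓

P(n) = -5n^2 - 6n + 1/2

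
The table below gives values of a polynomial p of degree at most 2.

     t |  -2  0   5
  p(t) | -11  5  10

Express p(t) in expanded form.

p(t) = -t^2 + 6t + 5

Write p(t) = at^2 + bt + c. Substituting each data point gives a linear system:
  4a - 2b + c = -11
  c = 5
  25a + 5b + c = 10
Solving the system yields a = -1, b = 6, c = 5.
So p(t) = -t^2 + 6t + 5.
Check: p(0) = 5. ✓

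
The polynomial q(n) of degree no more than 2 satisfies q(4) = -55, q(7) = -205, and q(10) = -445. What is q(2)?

Forward differences of the values at n = 4, 7, 10:
  q  : -55  -205  -445
  Δ  : -150  -240
  Δ^2: -90
The second differences are constant, confirming degree 2.
Interpolating (Newton forward form) and evaluating at n = 2 gives q(2) = -5.

-5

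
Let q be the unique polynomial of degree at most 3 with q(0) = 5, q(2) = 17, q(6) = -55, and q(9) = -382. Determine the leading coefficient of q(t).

-1

Write q(t) = at^3 + bt^2 + ct + d. Substituting each data point gives a linear system:
  d = 5
  8a + 4b + 2c + d = 17
  216a + 36b + 6c + d = -55
  729a + 81b + 9c + d = -382
Solving the system yields a = -1, b = 4, c = 2, d = 5.
So q(t) = -t^3 + 4t^2 + 2t + 5.
The leading coefficient is -1.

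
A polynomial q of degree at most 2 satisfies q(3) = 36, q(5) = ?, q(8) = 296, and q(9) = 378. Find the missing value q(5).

110

The 3 known points determine the degree-2 polynomial uniquely.
Write q(x) = ax^2 + bx + c. Substituting each data point gives a linear system:
  9a + 3b + c = 36
  64a + 8b + c = 296
  81a + 9b + c = 378
Solving the system yields a = 5, b = -3, c = 0.
So q(x) = 5x^2 - 3x.
Then q(5) = 110.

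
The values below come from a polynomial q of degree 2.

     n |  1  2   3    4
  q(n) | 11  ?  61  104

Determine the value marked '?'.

30

On equispaced nodes a degree-2 polynomial has vanishing third forward difference, so
  - q(1) + 3·q(2) - 3·q(3) + q(4) = 0.
Substituting the known values and solving for q(2):
  3·q(2) = 90
  q(2) = 30.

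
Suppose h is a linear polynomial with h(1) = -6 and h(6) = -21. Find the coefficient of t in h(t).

Write h(t) = at + b. Substituting each data point gives a linear system:
  a + b = -6
  6a + b = -21
Solving the system yields a = -3, b = -3.
So h(t) = -3t - 3.
The leading coefficient is -3.

-3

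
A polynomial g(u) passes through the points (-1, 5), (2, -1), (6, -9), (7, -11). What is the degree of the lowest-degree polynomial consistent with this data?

Divided differences on the nodes -1, 2, 6, 7:
  order 0: 5  -1  -9  -11
  order 1: -2  -2  -2
  order 2: 0  0
  order 3: 0
The order-1 divided differences are all -2 (nonzero) and every higher order vanishes, so the data lies on a polynomial of degree exactly 1.

1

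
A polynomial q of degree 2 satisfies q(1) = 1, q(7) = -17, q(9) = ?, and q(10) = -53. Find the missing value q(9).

-39

The 3 known points determine the degree-2 polynomial uniquely.
Write q(t) = at^2 + bt + c. Substituting each data point gives a linear system:
  a + b + c = 1
  49a + 7b + c = -17
  100a + 10b + c = -53
Solving the system yields a = -1, b = 5, c = -3.
So q(t) = -t^2 + 5t - 3.
Then q(9) = -39.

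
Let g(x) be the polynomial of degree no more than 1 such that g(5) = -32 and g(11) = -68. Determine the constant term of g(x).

Write g(x) = ax + b. Substituting each data point gives a linear system:
  5a + b = -32
  11a + b = -68
Solving the system yields a = -6, b = -2.
So g(x) = -6x - 2.
The constant term is -2.

-2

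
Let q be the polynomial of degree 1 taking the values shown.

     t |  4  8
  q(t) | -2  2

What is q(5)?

Write q(t) = at + b. Substituting each data point gives a linear system:
  4a + b = -2
  8a + b = 2
Solving the system yields a = 1, b = -6.
So q(t) = t - 6.
Then q(5) = -1.

-1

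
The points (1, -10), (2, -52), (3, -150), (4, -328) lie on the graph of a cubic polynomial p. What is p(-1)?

2

Using the Lagrange interpolation formula with nodes 1, 2, 3, 4:
  L_0(u) = (u - 2)(u - 3)(u - 4) / -6
  L_1(u) = (u - 1)(u - 3)(u - 4) / 2
  L_2(u) = (u - 1)(u - 2)(u - 4) / -2
  L_3(u) = (u - 1)(u - 2)(u - 3) / 6
Then p(u) = -10·L_0(u) - 52·L_1(u) - 150·L_2(u) - 328·L_3(u).
Expanding and collecting terms gives p(u) = -4u^3 - 4u^2 - 2u.
Evaluating at u = -1: p(-1) = 2.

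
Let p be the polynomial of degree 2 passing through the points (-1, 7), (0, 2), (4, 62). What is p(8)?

Using the Lagrange interpolation formula with nodes -1, 0, 4:
  L_0(u) = u(u - 4) / 5
  L_1(u) = (u + 1)(u - 4) / -4
  L_2(u) = (u + 1)u / 20
Then p(u) = 7·L_0(u) + 2·L_1(u) + 62·L_2(u).
Expanding and collecting terms gives p(u) = 4u^2 - u + 2.
Evaluating at u = 8: p(8) = 250.

250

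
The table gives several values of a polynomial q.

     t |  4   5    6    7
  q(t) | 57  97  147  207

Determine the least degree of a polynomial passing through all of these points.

Forward differences of the values at t = 4, 5, 6, 7:
  q  : 57  97  147  207
  Δ  : 40  50  60
  Δ^2: 10  10
  Δ^3: 0
The second differences are constant (10) and nonzero, while all higher differences vanish, so the minimal degree is 2.

2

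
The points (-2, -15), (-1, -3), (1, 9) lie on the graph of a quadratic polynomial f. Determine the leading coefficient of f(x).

Write f(x) = ax^2 + bx + c. Substituting each data point gives a linear system:
  4a - 2b + c = -15
  a - b + c = -3
  a + b + c = 9
Solving the system yields a = -2, b = 6, c = 5.
So f(x) = -2x² + 6x + 5.
The leading coefficient is -2.

-2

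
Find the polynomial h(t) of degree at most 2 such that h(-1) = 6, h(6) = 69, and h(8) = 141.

h(t) = 3t^2 - 6t - 3

Using the Lagrange interpolation formula with nodes -1, 6, 8:
  L_0(t) = (t - 6)(t - 8) / 63
  L_1(t) = (t + 1)(t - 8) / -14
  L_2(t) = (t + 1)(t - 6) / 18
Then h(t) = 6·L_0(t) + 69·L_1(t) + 141·L_2(t).
Expanding and collecting terms gives h(t) = 3t^2 - 6t - 3.
Check: h(-1) = 6. ✓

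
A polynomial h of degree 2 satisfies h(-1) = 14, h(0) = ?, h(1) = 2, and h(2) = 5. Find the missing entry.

5

On equispaced nodes a degree-2 polynomial has vanishing third forward difference, so
  - h(-1) + 3·h(0) - 3·h(1) + h(2) = 0.
Substituting the known values and solving for h(0):
  3·h(0) = 15
  h(0) = 5.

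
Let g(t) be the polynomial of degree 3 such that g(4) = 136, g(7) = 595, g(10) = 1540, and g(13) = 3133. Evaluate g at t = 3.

Using the Lagrange interpolation formula with nodes 4, 7, 10, 13:
  L_0(t) = (t - 7)(t - 10)(t - 13) / -162
  L_1(t) = (t - 4)(t - 10)(t - 13) / 54
  L_2(t) = (t - 4)(t - 7)(t - 13) / -54
  L_3(t) = (t - 4)(t - 7)(t - 10) / 162
Then g(t) = 136·L_0(t) + 595·L_1(t) + 1540·L_2(t) + 3133·L_3(t).
Expanding and collecting terms gives g(t) = t^3 + 6t^2 - 6t.
Evaluating at t = 3: g(3) = 63.

63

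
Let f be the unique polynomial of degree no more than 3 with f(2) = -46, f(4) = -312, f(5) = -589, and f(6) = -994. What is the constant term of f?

Write f(n) = an^3 + bn^2 + cn + d. Substituting each data point gives a linear system:
  8a + 4b + 2c + d = -46
  64a + 16b + 4c + d = -312
  125a + 25b + 5c + d = -589
  216a + 36b + 6c + d = -994
Solving the system yields a = -4, b = -4, c = 3, d = -4.
So f(n) = -4n^3 - 4n^2 + 3n - 4.
The constant term is -4.

-4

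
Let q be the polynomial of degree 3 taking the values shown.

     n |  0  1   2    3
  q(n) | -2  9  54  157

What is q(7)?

1629

Using the Lagrange interpolation formula with nodes 0, 1, 2, 3:
  L_0(n) = (n - 1)(n - 2)(n - 3) / -6
  L_1(n) = n(n - 2)(n - 3) / 2
  L_2(n) = n(n - 1)(n - 3) / -2
  L_3(n) = n(n - 1)(n - 2) / 6
Then q(n) = -2·L_0(n) + 9·L_1(n) + 54·L_2(n) + 157·L_3(n).
Expanding and collecting terms gives q(n) = 4n³ + 5n² + 2n - 2.
Evaluating at n = 7: q(7) = 1629.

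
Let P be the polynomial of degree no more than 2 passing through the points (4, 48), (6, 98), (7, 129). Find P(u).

Write P(u) = au^2 + bu + c. Substituting each data point gives a linear system:
  16a + 4b + c = 48
  36a + 6b + c = 98
  49a + 7b + c = 129
Solving the system yields a = 2, b = 5, c = -4.
So P(u) = 2u^2 + 5u - 4.
Check: P(4) = 48. ✓

P(u) = 2u^2 + 5u - 4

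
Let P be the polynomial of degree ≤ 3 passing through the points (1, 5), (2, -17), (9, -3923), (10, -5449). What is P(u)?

Using the Lagrange interpolation formula with nodes 1, 2, 9, 10:
  L_0(u) = (u - 2)(u - 9)(u - 10) / -72
  L_1(u) = (u - 1)(u - 9)(u - 10) / 56
  L_2(u) = (u - 1)(u - 2)(u - 10) / -56
  L_3(u) = (u - 1)(u - 2)(u - 9) / 72
Then P(u) = 5·L_0(u) - 17·L_1(u) - 3923·L_2(u) - 5449·L_3(u).
Expanding and collecting terms gives P(u) = -6u^3 + 5u^2 + 5u + 1.
Check: P(10) = -5449. ✓

P(u) = -6u^3 + 5u^2 + 5u + 1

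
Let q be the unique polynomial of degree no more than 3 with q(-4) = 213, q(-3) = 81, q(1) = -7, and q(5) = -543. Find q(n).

Using the Lagrange interpolation formula with nodes -4, -3, 1, 5:
  L_0(n) = (n + 3)(n - 1)(n - 5) / -45
  L_1(n) = (n + 4)(n - 1)(n - 5) / 32
  L_2(n) = (n + 4)(n + 3)(n - 5) / -80
  L_3(n) = (n + 4)(n + 3)(n - 1) / 288
Then q(n) = 213·L_0(n) + 81·L_1(n) - 7·L_2(n) - 543·L_3(n).
Expanding and collecting terms gives q(n) = -4n^3 - 2n^2 + 2n - 3.
Check: q(5) = -543. ✓

q(n) = -4n^3 - 2n^2 + 2n - 3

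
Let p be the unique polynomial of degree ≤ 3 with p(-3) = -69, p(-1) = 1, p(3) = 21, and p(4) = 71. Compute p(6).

Write p(t) = at^3 + bt^2 + ct + d. Substituting each data point gives a linear system:
  -27a + 9b - 3c + d = -69
  -a + b - c + d = 1
  27a + 9b + 3c + d = 21
  64a + 16b + 4c + d = 71
Solving the system yields a = 2, b = -3, c = -3, d = 3.
So p(t) = 2t^3 - 3t^2 - 3t + 3.
Then p(6) = 309.

309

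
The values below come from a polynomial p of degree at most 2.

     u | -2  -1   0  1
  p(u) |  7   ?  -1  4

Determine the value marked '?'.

The 3 known points determine the degree-2 polynomial uniquely.
Write p(u) = au^2 + bu + c. Substituting each data point gives a linear system:
  4a - 2b + c = 7
  c = -1
  a + b + c = 4
Solving the system yields a = 3, b = 2, c = -1.
So p(u) = 3u^2 + 2u - 1.
Then p(-1) = 0.

0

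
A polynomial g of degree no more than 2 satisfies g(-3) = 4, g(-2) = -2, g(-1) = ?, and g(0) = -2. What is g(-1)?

-4

On equispaced nodes a degree-2 polynomial has vanishing third forward difference, so
  - g(-3) + 3·g(-2) - 3·g(-1) + g(0) = 0.
Substituting the known values and solving for g(-1):
  -3·g(-1) = 12
  g(-1) = -4.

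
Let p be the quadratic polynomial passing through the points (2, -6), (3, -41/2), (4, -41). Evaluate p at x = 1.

Using the Lagrange interpolation formula with nodes 2, 3, 4:
  L_0(x) = (x - 3)(x - 4) / 2
  L_1(x) = (x - 2)(x - 4) / -1
  L_2(x) = (x - 2)(x - 3) / 2
Then p(x) = -6·L_0(x) - 41/2·L_1(x) - 41·L_2(x).
Expanding and collecting terms gives p(x) = -3x^2 + (1/2)x + 5.
Evaluating at x = 1: p(1) = 5/2.

5/2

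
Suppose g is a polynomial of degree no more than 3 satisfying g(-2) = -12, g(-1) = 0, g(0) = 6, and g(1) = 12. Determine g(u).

Write g(u) = au^3 + bu^2 + cu + d. Substituting each data point gives a linear system:
  -8a + 4b - 2c + d = -12
  -a + b - c + d = 0
  d = 6
  a + b + c + d = 12
Solving the system yields a = 1, b = 0, c = 5, d = 6.
So g(u) = u^3 + 5u + 6.
Check: g(1) = 12. ✓

g(u) = u^3 + 5u + 6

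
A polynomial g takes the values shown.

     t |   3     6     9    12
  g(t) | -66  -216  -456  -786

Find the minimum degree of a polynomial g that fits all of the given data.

2

Forward differences of the values at t = 3, 6, 9, 12:
  g  : -66  -216  -456  -786
  Δ  : -150  -240  -330
  Δ^2: -90  -90
  Δ^3: 0
The second differences are constant (-90) and nonzero, while all higher differences vanish, so the minimal degree is 2.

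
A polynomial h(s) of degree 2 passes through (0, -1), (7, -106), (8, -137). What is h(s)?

h(s) = -2s^2 - s - 1

Using the Lagrange interpolation formula with nodes 0, 7, 8:
  L_0(s) = (s - 7)(s - 8) / 56
  L_1(s) = s(s - 8) / -7
  L_2(s) = s(s - 7) / 8
Then h(s) = -1·L_0(s) - 106·L_1(s) - 137·L_2(s).
Expanding and collecting terms gives h(s) = -2s^2 - s - 1.
Check: h(7) = -106. ✓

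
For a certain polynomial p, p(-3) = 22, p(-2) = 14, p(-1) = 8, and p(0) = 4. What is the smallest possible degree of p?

2

Forward differences of the values at t = -3, -2, -1, 0:
  p  : 22  14  8  4
  Δ  : -8  -6  -4
  Δ^2: 2  2
  Δ^3: 0
The second differences are constant (2) and nonzero, while all higher differences vanish, so the minimal degree is 2.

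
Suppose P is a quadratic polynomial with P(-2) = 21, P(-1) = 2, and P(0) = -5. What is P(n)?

Write P(n) = an^2 + bn + c. Substituting each data point gives a linear system:
  4a - 2b + c = 21
  a - b + c = 2
  c = -5
Solving the system yields a = 6, b = -1, c = -5.
So P(n) = 6n^2 - n - 5.
Check: P(-1) = 2. ✓

P(n) = 6n^2 - n - 5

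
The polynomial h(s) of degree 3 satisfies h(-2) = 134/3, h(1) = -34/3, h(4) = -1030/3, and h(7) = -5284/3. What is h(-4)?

986/3

Forward differences of the values at s = -2, 1, 4, 7:
  h  : 134/3  -34/3  -1030/3  -5284/3
  Δ  : -56  -332  -1418
  Δ^2: -276  -1086
  Δ^3: -810
The third differences are constant, confirming degree 3.
Interpolating (Newton forward form) and evaluating at s = -4 gives h(-4) = 986/3.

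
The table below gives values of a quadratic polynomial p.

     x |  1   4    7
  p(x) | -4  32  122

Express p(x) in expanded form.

Using the Lagrange interpolation formula with nodes 1, 4, 7:
  L_0(x) = (x - 4)(x - 7) / 18
  L_1(x) = (x - 1)(x - 7) / -9
  L_2(x) = (x - 1)(x - 4) / 18
Then p(x) = -4·L_0(x) + 32·L_1(x) + 122·L_2(x).
Expanding and collecting terms gives p(x) = 3x^2 - 3x - 4.
Check: p(1) = -4. ✓

p(x) = 3x^2 - 3x - 4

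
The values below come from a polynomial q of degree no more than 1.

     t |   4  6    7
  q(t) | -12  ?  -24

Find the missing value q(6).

The 2 known points determine the degree-1 polynomial uniquely.
Write q(t) = at + b. Substituting each data point gives a linear system:
  4a + b = -12
  7a + b = -24
Solving the system yields a = -4, b = 4.
So q(t) = -4t + 4.
Then q(6) = -20.

-20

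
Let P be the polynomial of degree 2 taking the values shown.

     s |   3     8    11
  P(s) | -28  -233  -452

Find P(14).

Using the Lagrange interpolation formula with nodes 3, 8, 11:
  L_0(s) = (s - 8)(s - 11) / 40
  L_1(s) = (s - 3)(s - 11) / -15
  L_2(s) = (s - 3)(s - 8) / 24
Then P(s) = -28·L_0(s) - 233·L_1(s) - 452·L_2(s).
Expanding and collecting terms gives P(s) = -4s^2 + 3s - 1.
Evaluating at s = 14: P(14) = -743.

-743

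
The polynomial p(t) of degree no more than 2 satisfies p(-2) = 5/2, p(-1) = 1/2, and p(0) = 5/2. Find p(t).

Write p(t) = at^2 + bt + c. Substituting each data point gives a linear system:
  4a - 2b + c = 5/2
  a - b + c = 1/2
  c = 5/2
Solving the system yields a = 2, b = 4, c = 5/2.
So p(t) = 2t^2 + 4t + 5/2.
Check: p(0) = 5/2. ✓

p(t) = 2t^2 + 4t + 5/2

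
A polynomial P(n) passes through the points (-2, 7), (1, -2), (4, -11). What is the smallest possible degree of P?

Forward differences of the values at n = -2, 1, 4:
  P  : 7  -2  -11
  Δ  : -9  -9
  Δ^2: 0
The first differences are constant (-9) and nonzero, while all higher differences vanish, so the minimal degree is 1.

1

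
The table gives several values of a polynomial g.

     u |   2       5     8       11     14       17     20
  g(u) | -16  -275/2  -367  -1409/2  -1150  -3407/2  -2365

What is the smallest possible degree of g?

Forward differences of the values at u = 2, 5, 8, 11, 14, 17, 20:
  g  : -16  -275/2  -367  -1409/2  -1150  -3407/2  -2365
  Δ  : -243/2  -459/2  -675/2  -891/2  -1107/2  -1323/2
  Δ^2: -108  -108  -108  -108  -108
  Δ^3: 0  0  0  0
  Δ^4: 0  0  0
  Δ^5: 0  0
  Δ^6: 0
The second differences are constant (-108) and nonzero, while all higher differences vanish, so the minimal degree is 2.

2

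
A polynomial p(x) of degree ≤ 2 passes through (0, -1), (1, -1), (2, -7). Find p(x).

Write p(x) = ax^2 + bx + c. Substituting each data point gives a linear system:
  c = -1
  a + b + c = -1
  4a + 2b + c = -7
Solving the system yields a = -3, b = 3, c = -1.
So p(x) = -3x² + 3x - 1.
Check: p(2) = -7. ✓

p(x) = -3x^2 + 3x - 1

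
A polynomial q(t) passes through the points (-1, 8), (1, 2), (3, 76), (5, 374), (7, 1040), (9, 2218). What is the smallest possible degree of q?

Forward differences of the values at t = -1, 1, 3, 5, 7, 9:
  q  : 8  2  76  374  1040  2218
  Δ  : -6  74  298  666  1178
  Δ^2: 80  224  368  512
  Δ^3: 144  144  144
  Δ^4: 0  0
  Δ^5: 0
The third differences are constant (144) and nonzero, while all higher differences vanish, so the minimal degree is 3.

3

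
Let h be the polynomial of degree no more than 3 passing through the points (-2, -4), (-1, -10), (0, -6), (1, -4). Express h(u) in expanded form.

h(u) = -2u^3 - u^2 + 5u - 6

Write h(u) = au^3 + bu^2 + cu + d. Substituting each data point gives a linear system:
  -8a + 4b - 2c + d = -4
  -a + b - c + d = -10
  d = -6
  a + b + c + d = -4
Solving the system yields a = -2, b = -1, c = 5, d = -6.
So h(u) = -2u^3 - u^2 + 5u - 6.
Check: h(1) = -4. ✓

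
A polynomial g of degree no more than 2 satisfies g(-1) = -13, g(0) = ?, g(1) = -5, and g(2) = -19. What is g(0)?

On equispaced nodes a degree-2 polynomial has vanishing third forward difference, so
  - g(-1) + 3·g(0) - 3·g(1) + g(2) = 0.
Substituting the known values and solving for g(0):
  3·g(0) = -9
  g(0) = -3.

-3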